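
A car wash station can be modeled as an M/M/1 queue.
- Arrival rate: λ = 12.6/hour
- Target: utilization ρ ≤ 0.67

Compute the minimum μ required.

ρ = λ/μ, so μ = λ/ρ
μ ≥ 12.6/0.67 = 18.8060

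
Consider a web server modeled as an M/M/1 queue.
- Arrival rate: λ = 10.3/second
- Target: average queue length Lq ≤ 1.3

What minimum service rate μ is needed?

For M/M/1: Lq = λ²/(μ(μ-λ))
Need Lq ≤ 1.3, i.e. μ(μ-λ) ≥ λ²/1.3
μ² - 10.3μ - 106.09/1.3 ≥ 0  →  μ² - 10.3μ - 81.6077 ≥ 0
Quadratic formula (positive root): μ = [λ + √(λ² + 4×81.6077)]/2
Discriminant: 106.09 + 4×81.6077 = 432.5208, √432.5208 = 20.7971
μ ≥ (10.3 + 20.7971)/2 = 15.5486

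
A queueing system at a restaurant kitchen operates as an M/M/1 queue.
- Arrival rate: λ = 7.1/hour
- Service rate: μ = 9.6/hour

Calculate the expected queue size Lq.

ρ = λ/μ = 7.1/9.6 = 0.7396
For M/M/1: Lq = λ²/(μ(μ-λ))
Lq = 50.41/(9.6 × 2.50)
Lq = 2.1004 orders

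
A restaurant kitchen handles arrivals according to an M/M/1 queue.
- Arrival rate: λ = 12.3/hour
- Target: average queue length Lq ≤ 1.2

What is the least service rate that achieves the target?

For M/M/1: Lq = λ²/(μ(μ-λ))
Need Lq ≤ 1.2, i.e. μ(μ-λ) ≥ λ²/1.2
μ² - 12.3μ - 151.29/1.2 ≥ 0  →  μ² - 12.3μ - 126.0750 ≥ 0
Quadratic formula (positive root): μ = [λ + √(λ² + 4×126.0750)]/2
Discriminant: 151.29 + 4×126.0750 = 655.5900, √655.5900 = 25.6045
μ ≥ (12.3 + 25.6045)/2 = 18.9522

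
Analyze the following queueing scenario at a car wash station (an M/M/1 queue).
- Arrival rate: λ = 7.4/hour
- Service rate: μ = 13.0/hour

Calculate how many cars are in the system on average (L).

ρ = λ/μ = 7.4/13.0 = 0.5692
For M/M/1: L = λ/(μ-λ)
L = 7.4/(13.0-7.4) = 7.4/5.60
L = 1.3214 cars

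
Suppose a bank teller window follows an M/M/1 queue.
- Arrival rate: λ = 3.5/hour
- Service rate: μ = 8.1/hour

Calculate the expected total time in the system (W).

First, compute utilization: ρ = λ/μ = 3.5/8.1 = 0.4321
For M/M/1: W = 1/(μ-λ)
W = 1/(8.1-3.5) = 1/4.60
W = 0.2174 hours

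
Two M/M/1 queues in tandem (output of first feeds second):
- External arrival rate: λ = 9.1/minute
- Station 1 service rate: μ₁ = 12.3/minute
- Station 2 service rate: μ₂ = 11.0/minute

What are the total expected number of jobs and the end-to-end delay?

By Jackson's theorem, each station behaves as independent M/M/1.
Station 1: ρ₁ = 9.1/12.3 = 0.7398, L₁ = ρ₁/(1-ρ₁) = λ/(μ₁-λ) = 9.1/3.20 = 2.8437
Station 2: ρ₂ = 9.1/11.0 = 0.8273, L₂ = ρ₂/(1-ρ₂) = λ/(μ₂-λ) = 9.1/1.90 = 4.7895
Total: L = L₁ + L₂ = 2.8437 + 4.7895 = 7.6332
W = L/λ = 7.6332/9.1 = 0.8388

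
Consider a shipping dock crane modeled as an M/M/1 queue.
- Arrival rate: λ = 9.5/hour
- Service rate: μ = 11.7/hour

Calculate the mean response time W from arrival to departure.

First, compute utilization: ρ = λ/μ = 9.5/11.7 = 0.8120
For M/M/1: W = 1/(μ-λ)
W = 1/(11.7-9.5) = 1/2.20
W = 0.4545 hours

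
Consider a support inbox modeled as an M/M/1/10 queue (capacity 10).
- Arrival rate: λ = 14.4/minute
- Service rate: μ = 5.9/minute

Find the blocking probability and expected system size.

ρ = λ/μ = 14.4/5.9 = 2.44068
P₀ = (1-ρ)/(1-ρ^(K+1)) = (1-2.44068)/(1-2.44068^11) = -1.4407/-18306.0879 = 0.00007870
P_K = P₀×ρ^K = 0.00007870 × 2.44068^10 = 0.00007870 × 7500.8145 = 0.5903
Blocking probability P_10 = 0.5903 (59.03%)
L = ρ[1 - (K+1)ρ^K + Kρ^(K+1)] / [(1-ρ)(1-ρ^(K+1))]
L = 2.44068 × (1 - 11×7500.8145 + 10×18307.0879) / ((1 - 2.44068) × (1 - 18307.0879)) = 9.3065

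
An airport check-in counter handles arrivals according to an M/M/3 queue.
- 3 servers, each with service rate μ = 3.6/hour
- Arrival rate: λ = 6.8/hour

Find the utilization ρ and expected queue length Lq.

Traffic intensity: ρ = λ/(cμ) = 6.8/(3×3.6) = 0.6296
Since ρ = 0.6296 < 1, system is stable.
Offered load a = λ/μ = cρ = 6.8/3.6 = 1.8889
P₀ = [ Σₙ₌₀^2 aⁿ/n! + a^3/(3!(1-ρ)) ]⁻¹
Σ = a^0/0! + a^1/1! + a^2/2! = 1.00000 + 1.88889 + 1.78395 = 4.6728
a^3/(3!(1-ρ)) = 6.7394/(6 × 0.37037) = 3.0327
P₀ = 1/(4.6728 + 3.0327) = 0.1298
Lq = P₀·a^3·ρ / (3!(1-ρ)²) = 0.12978 × 6.7394 × 0.62963 / (6 × 0.13717) = 0.6691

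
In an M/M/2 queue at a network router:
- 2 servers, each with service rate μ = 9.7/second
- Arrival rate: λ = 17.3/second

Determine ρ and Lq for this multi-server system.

Traffic intensity: ρ = λ/(cμ) = 17.3/(2×9.7) = 0.8918
Since ρ = 0.8918 < 1, system is stable.
Offered load a = λ/μ = cρ = 17.3/9.7 = 1.7835
P₀ = [ Σₙ₌₀^1 aⁿ/n! + a^2/(2!(1-ρ)) ]⁻¹
Σ = a^0/0! + a^1/1! = 1.0000 + 1.7835 = 2.7835
a^2/(2!(1-ρ)) = 3.18089/(2 × 0.108247) = 14.6927
P₀ = 1/(2.7835 + 14.6927) = 0.05722
Lq = P₀·a^2·ρ / (2!(1-ρ)²) = 0.0572207 × 3.18089 × 0.891753 / (2 × 0.0117175) = 6.9260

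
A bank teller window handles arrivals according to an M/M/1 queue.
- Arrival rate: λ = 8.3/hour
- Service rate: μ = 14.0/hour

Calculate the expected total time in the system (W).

First, compute utilization: ρ = λ/μ = 8.3/14.0 = 0.5929
For M/M/1: W = 1/(μ-λ)
W = 1/(14.0-8.3) = 1/5.70
W = 0.1754 hours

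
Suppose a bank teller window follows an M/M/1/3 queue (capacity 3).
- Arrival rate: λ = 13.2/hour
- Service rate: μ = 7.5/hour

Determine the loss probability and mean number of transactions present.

ρ = λ/μ = 13.2/7.5 = 1.7600
P₀ = (1-ρ)/(1-ρ^(K+1)) = (1-1.7600)/(1-1.7600^4) = -0.7600/-8.5951 = 0.08842
P_K = P₀×ρ^K = 0.088422 × 1.7600^3 = 0.088422 × 5.4518 = 0.4821
Blocking probability P_3 = 0.4821 (48.21%)
L = ρ[1 - (K+1)ρ^K + Kρ^(K+1)] / [(1-ρ)(1-ρ^(K+1))]
L = 1.7600 × (1 - 4×5.4518 + 3×9.5951) / ((1 - 1.7600) × (1 - 9.5951)) = 2.1496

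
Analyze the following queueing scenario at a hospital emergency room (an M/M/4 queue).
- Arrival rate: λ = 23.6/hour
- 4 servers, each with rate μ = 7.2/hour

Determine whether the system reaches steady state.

Stability requires ρ = λ/(cμ) < 1
ρ = 23.6/(4 × 7.2) = 23.6/28.80 = 0.8194
Since 0.8194 < 1, the system is STABLE.
The servers are busy 81.94% of the time.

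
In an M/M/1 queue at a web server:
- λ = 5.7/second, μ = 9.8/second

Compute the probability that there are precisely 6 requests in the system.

ρ = λ/μ = 5.7/9.8 = 0.58163
P(n) = (1-ρ)ρⁿ
P(6) = (1-0.58163) × 0.58163^6
P(6) = 0.4184 × 0.03872
P(6) = 0.01620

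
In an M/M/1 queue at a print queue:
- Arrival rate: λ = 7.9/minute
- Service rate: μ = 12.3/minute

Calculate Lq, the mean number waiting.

ρ = λ/μ = 7.9/12.3 = 0.6423
For M/M/1: Lq = λ²/(μ(μ-λ))
Lq = 62.41/(12.3 × 4.40)
Lq = 1.1532 jobs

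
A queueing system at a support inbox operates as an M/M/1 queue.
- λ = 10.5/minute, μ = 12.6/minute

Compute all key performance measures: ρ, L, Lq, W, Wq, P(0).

Step 1: ρ = λ/μ = 10.5/12.6 = 0.8333
Step 2: L = λ/(μ-λ) = 10.5/2.10 = 5.0000
Step 3: Lq = λ²/(μ(μ-λ)) = 110.25/(12.6×2.10) = 4.1667
Step 4: W = 1/(μ-λ) = 1/2.10 = 0.47619
Step 5: Wq = λ/(μ(μ-λ)) = 10.5/(12.6×2.10) = 0.3968
Step 6: P(0) = 1-ρ = 0.1667
Verify: L = λW = 10.5×0.47619 = 5.0000 ✔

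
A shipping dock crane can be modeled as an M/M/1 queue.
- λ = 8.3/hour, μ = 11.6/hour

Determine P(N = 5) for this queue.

ρ = λ/μ = 8.3/11.6 = 0.7155
P(n) = (1-ρ)ρⁿ
P(5) = (1-0.7155) × 0.7155^5
P(5) = 0.28450 × 0.18752
P(5) = 0.05335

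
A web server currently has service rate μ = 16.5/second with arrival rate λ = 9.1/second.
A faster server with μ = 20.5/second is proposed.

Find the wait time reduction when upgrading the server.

System 1: ρ₁ = 9.1/16.5 = 0.5515, W₁ = 1/(16.5-9.1) = 0.13514
System 2: ρ₂ = 9.1/20.5 = 0.4439, W₂ = 1/(20.5-9.1) = 0.087719
Improvement: (W₁-W₂)/W₁ = (0.13514-0.087719)/0.13514 = 35.09%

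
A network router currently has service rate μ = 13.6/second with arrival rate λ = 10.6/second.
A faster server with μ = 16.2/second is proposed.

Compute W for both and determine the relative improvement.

System 1: ρ₁ = 10.6/13.6 = 0.7794, W₁ = 1/(13.6-10.6) = 0.33333
System 2: ρ₂ = 10.6/16.2 = 0.6543, W₂ = 1/(16.2-10.6) = 0.17857
Improvement: (W₁-W₂)/W₁ = (0.33333-0.17857)/0.33333 = 46.43%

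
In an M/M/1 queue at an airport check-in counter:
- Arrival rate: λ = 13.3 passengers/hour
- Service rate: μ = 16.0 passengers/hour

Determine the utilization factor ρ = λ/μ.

Server utilization: ρ = λ/μ
ρ = 13.3/16.0 = 0.8313
The server is busy 83.12% of the time.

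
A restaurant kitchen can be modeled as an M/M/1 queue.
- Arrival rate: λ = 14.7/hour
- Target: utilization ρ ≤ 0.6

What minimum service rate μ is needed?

ρ = λ/μ, so μ = λ/ρ
μ ≥ 14.7/0.6 = 24.5000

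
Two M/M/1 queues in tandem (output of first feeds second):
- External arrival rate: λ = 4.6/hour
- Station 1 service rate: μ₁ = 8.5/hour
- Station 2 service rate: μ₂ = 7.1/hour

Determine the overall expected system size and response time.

By Jackson's theorem, each station behaves as independent M/M/1.
Station 1: ρ₁ = 4.6/8.5 = 0.5412, L₁ = ρ₁/(1-ρ₁) = λ/(μ₁-λ) = 4.6/3.90 = 1.1795
Station 2: ρ₂ = 4.6/7.1 = 0.6479, L₂ = ρ₂/(1-ρ₂) = λ/(μ₂-λ) = 4.6/2.50 = 1.8400
Total: L = L₁ + L₂ = 1.1795 + 1.8400 = 3.0195
W = L/λ = 3.0195/4.6 = 0.6564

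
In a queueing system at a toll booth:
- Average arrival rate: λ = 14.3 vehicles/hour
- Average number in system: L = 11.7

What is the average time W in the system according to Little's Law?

Little's Law: L = λW, so W = L/λ
W = 11.7/14.3 = 0.8182 hours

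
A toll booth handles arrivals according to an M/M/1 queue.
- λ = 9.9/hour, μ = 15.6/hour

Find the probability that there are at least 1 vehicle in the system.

ρ = λ/μ = 9.9/15.6 = 0.6346
P(N ≥ n) = ρⁿ
P(N ≥ 1) = 0.6346^1
P(N ≥ 1) = 0.6346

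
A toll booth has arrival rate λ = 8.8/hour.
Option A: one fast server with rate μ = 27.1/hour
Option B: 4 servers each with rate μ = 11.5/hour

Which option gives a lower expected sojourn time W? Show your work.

Option A: single server μ = 27.1 (M/M/1)
  ρ_A = 8.8/27.1 = 0.3247
  W_A = 1/(μ-λ) = 1/(27.1-8.8) = 1/18.30 = 0.05464

Option B: 4 servers μ = 11.5 (M/M/4)
  ρ_B = λ/(cμ) = 8.8/(4×11.5) = 0.1913
  Offered load a = λ/μ = cρ = 8.8/11.5 = 0.7652
  P₀ = [ Σₙ₌₀^3 aⁿ/n! + a^4/(4!(1-ρ)) ]⁻¹
  Σ = a^0/0! + a^1/1! + a^2/2! + a^3/3! = 1.0000 + 0.7652 + 0.2928 + 0.07468 = 2.1327
  a^4/(4!(1-ρ)) = 0.3429/(24 × 0.8087) = 0.01767
  P₀ = 1/(2.1327 + 0.01767) = 0.4650
  Lq = P₀·a^4·ρ / (4!(1-ρ)²) = 0.4650 × 0.3429 × 0.1913 / (24 × 0.6540) = 0.001943
  Wq_B = Lq/λ = 0.001943/8.8 = 0.0002208
  W_B = Wq_B + 1/μ = 0.0002208 + 0.08696 = 0.08718

Since W_A = 0.05464 < W_B = 0.08718, Option A (single fast server) has the shorter time in system.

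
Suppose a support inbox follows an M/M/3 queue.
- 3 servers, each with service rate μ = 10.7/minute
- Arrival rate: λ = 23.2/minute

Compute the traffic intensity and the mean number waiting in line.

Traffic intensity: ρ = λ/(cμ) = 23.2/(3×10.7) = 0.7227
Since ρ = 0.7227 < 1, system is stable.
Offered load a = λ/μ = cρ = 23.2/10.7 = 2.1682
P₀ = [ Σₙ₌₀^2 aⁿ/n! + a^3/(3!(1-ρ)) ]⁻¹
Σ = a^0/0! + a^1/1! + a^2/2! = 1.0000 + 2.1682 + 2.3506 = 5.5188
a^3/(3!(1-ρ)) = 10.1932/(6 × 0.277259) = 6.1274
P₀ = 1/(5.5188 + 6.1274) = 0.08586
Lq = P₀·a^3·ρ / (3!(1-ρ)²) = 0.085865 × 10.1932 × 0.72274 / (6 × 0.076872) = 1.3715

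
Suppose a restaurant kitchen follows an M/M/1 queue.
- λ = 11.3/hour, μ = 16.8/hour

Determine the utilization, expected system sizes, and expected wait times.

Step 1: ρ = λ/μ = 11.3/16.8 = 0.6726
Step 2: L = λ/(μ-λ) = 11.3/5.50 = 2.0545
Step 3: Lq = λ²/(μ(μ-λ)) = 127.69/(16.8×5.50) = 1.3819
Step 4: W = 1/(μ-λ) = 1/5.50 = 0.181818
Step 5: Wq = λ/(μ(μ-λ)) = 11.3/(16.8×5.50) = 0.1223
Step 6: P(0) = 1-ρ = 0.3274
Verify: L = λW = 11.3×0.181818 = 2.0545 ✔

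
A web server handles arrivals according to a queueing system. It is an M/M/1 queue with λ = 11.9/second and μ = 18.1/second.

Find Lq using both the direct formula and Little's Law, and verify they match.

Method 1 (direct): Lq = λ²/(μ(μ-λ)) = 141.61/(18.1 × 6.20) = 1.2619

Method 2 (Little's Law):
W = 1/(μ-λ) = 1/6.20 = 0.16129
Wq = W - 1/μ = 0.16129 - 0.055249 = 0.10604
Lq = λWq = 11.9 × 0.10604 = 1.2619 ✔ (matches Method 1)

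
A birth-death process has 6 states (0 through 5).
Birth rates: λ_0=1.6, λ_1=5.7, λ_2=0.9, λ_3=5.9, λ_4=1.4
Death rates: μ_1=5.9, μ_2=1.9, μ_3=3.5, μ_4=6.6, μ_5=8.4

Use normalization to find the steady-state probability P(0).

Ratios P(n)/P(0) = (λ₀···λₙ₋₁)/(μ₁···μₙ):
P(1)/P(0) = (1.6)/(5.9) = 0.27119
P(2)/P(0) = (1.6×5.7)/(5.9×1.9) = 0.81356
P(3)/P(0) = (1.6×5.7×0.9)/(5.9×1.9×3.5) = 0.20920
P(4)/P(0) = (1.6×5.7×0.9×5.9)/(5.9×1.9×3.5×6.6) = 0.18701
P(5)/P(0) = (1.6×5.7×0.9×5.9×1.4)/(5.9×1.9×3.5×6.6×8.4) = 0.031169

Normalization: ∑ P(n) = 1
P(0) × (1.0000 + 0.27119 + 0.81356 + 0.20920 + 0.18701 + 0.031169) = 1
P(0) × 2.5121 = 1
P(0) = 1/2.5121 = 0.3981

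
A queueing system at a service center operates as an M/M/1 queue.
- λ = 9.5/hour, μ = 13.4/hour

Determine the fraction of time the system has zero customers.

ρ = λ/μ = 9.5/13.4 = 0.7090
P(0) = 1 - ρ = 1 - 0.7090 = 0.2910
The server is idle 29.10% of the time.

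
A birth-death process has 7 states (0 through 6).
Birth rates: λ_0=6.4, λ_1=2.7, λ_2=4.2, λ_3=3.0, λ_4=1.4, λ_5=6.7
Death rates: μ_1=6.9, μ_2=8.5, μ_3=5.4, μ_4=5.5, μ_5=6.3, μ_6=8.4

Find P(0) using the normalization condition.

Ratios P(n)/P(0) = (λ₀···λₙ₋₁)/(μ₁···μₙ):
P(1)/P(0) = (6.4)/(6.9) = 0.9275
P(2)/P(0) = (6.4×2.7)/(6.9×8.5) = 0.2946
P(3)/P(0) = (6.4×2.7×4.2)/(6.9×8.5×5.4) = 0.2292
P(4)/P(0) = (6.4×2.7×4.2×3.0)/(6.9×8.5×5.4×5.5) = 0.1250
P(5)/P(0) = (6.4×2.7×4.2×3.0×1.4)/(6.9×8.5×5.4×5.5×6.3) = 0.02778
P(6)/P(0) = (6.4×2.7×4.2×3.0×1.4×6.7)/(6.9×8.5×5.4×5.5×6.3×8.4) = 0.02216

Normalization: ∑ P(n) = 1
P(0) × (1.0000 + 0.9275 + 0.2946 + 0.2292 + 0.1250 + 0.02778 + 0.02216) = 1
P(0) × 2.6262 = 1
P(0) = 1/2.6262 = 0.3808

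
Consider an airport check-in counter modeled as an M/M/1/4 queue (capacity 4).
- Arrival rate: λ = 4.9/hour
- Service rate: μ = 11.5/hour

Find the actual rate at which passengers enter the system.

ρ = λ/μ = 4.9/11.5 = 0.4261
P₀ = (1-ρ)/(1-ρ^(K+1)) = (1-0.4261)/(1-0.4261^5) = 0.57390/0.98595 = 0.5821
P_K = P₀×ρ^K = 0.5821 × 0.4261^4 = 0.5821 × 0.03296 = 0.01919
λ_eff = λ(1-P_K) = 4.9 × (1 - 0.01919) = 4.9 × 0.98081 = 4.8060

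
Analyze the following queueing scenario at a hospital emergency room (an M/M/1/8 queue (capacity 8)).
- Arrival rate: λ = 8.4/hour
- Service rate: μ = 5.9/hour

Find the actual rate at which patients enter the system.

ρ = λ/μ = 8.4/5.9 = 1.42373
P₀ = (1-ρ)/(1-ρ^(K+1)) = (1-1.42373)/(1-1.42373^9) = -0.4237/-23.0353 = 0.01839
P_K = P₀×ρ^K = 0.01839 × 1.42373^8 = 0.01839 × 16.8819 = 0.3105
λ_eff = λ(1-P_K) = 8.4 × (1 - 0.31054) = 8.4 × 0.68946 = 5.7915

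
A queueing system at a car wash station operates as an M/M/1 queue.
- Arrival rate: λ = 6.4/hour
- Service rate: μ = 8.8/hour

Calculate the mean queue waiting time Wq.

First, compute utilization: ρ = λ/μ = 6.4/8.8 = 0.7273
For M/M/1: Wq = λ/(μ(μ-λ))
Wq = 6.4/(8.8 × (8.8-6.4))
Wq = 6.4/(8.8 × 2.40)
Wq = 0.3030 hours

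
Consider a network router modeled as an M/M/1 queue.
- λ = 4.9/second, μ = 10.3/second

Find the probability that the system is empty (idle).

ρ = λ/μ = 4.9/10.3 = 0.4757
P(0) = 1 - ρ = 1 - 0.4757 = 0.5243
The server is idle 52.43% of the time.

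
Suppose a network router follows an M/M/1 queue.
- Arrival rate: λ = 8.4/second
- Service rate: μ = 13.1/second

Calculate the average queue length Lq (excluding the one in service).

ρ = λ/μ = 8.4/13.1 = 0.6412
For M/M/1: Lq = λ²/(μ(μ-λ))
Lq = 70.56/(13.1 × 4.70)
Lq = 1.1460 packets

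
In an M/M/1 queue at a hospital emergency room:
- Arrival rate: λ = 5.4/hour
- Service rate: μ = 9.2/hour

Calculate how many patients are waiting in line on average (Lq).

ρ = λ/μ = 5.4/9.2 = 0.5870
For M/M/1: Lq = λ²/(μ(μ-λ))
Lq = 29.16/(9.2 × 3.80)
Lq = 0.8341 patients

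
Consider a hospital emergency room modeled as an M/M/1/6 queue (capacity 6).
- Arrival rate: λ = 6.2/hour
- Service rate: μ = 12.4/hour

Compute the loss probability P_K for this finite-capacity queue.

ρ = λ/μ = 6.2/12.4 = 0.5000
P₀ = (1-ρ)/(1-ρ^(K+1)) = (1-0.5000)/(1-0.5000^7) = 0.5000/0.9922 = 0.5039
P_K = P₀×ρ^K = 0.50394 × 0.5000^6 = 0.50394 × 0.015625 = 0.007874
Blocking probability = 0.79%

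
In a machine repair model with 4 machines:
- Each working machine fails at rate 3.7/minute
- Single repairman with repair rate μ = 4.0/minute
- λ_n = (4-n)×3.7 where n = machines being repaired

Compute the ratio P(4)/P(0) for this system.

P(4)/P(0) = ∏_{i=0}^{4-1} λ_i/μ_{i+1}
= (4-0)×3.7/4.0 × (4-1)×3.7/4.0 × (4-2)×3.7/4.0 × (4-3)×3.7/4.0
= 17.5703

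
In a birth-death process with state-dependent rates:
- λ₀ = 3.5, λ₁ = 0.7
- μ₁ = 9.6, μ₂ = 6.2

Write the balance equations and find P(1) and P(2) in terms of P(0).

Balance equations:
State 0: λ₀P₀ = μ₁P₁ → P₁ = (λ₀/μ₁)P₀ = (3.5/9.6)P₀ = 0.3646P₀
State 1: P₂ = (λ₀λ₁)/(μ₁μ₂)P₀ = (3.5×0.7)/(9.6×6.2)P₀ = 0.04116P₀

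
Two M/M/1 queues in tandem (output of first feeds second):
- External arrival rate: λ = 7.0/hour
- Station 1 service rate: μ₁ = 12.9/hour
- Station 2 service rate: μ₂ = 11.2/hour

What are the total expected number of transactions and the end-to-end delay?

By Jackson's theorem, each station behaves as independent M/M/1.
Station 1: ρ₁ = 7.0/12.9 = 0.5426, L₁ = ρ₁/(1-ρ₁) = λ/(μ₁-λ) = 7.0/5.90 = 1.1864
Station 2: ρ₂ = 7.0/11.2 = 0.6250, L₂ = ρ₂/(1-ρ₂) = λ/(μ₂-λ) = 7.0/4.20 = 1.6667
Total: L = L₁ + L₂ = 1.1864 + 1.6667 = 2.8531
W = L/λ = 2.8531/7.0 = 0.4076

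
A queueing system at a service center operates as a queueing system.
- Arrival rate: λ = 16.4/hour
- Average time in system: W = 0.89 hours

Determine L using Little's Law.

Little's Law: L = λW
L = 16.4 × 0.89 = 14.5960 customers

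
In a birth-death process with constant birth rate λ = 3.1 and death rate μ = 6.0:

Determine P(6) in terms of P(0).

For constant rates: P(n)/P(0) = (λ/μ)^n
P(6)/P(0) = (3.1/6.0)^6 = 0.51667^6 = 0.01902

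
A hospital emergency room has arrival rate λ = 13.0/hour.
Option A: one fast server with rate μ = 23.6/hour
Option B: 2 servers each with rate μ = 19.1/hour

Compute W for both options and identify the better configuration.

Option A: single server μ = 23.6 (M/M/1)
  ρ_A = 13.0/23.6 = 0.5508
  W_A = 1/(μ-λ) = 1/(23.6-13.0) = 1/10.60 = 0.09434

Option B: 2 servers μ = 19.1 (M/M/2)
  ρ_B = λ/(cμ) = 13.0/(2×19.1) = 0.3403
  Offered load a = λ/μ = cρ = 13.0/19.1 = 0.6806
  P₀ = [ Σₙ₌₀^1 aⁿ/n! + a^2/(2!(1-ρ)) ]⁻¹
  Σ = a^0/0! + a^1/1! = 1.0000 + 0.6806 = 1.6806
  a^2/(2!(1-ρ)) = 0.4633/(2 × 0.6597) = 0.3511
  P₀ = 1/(1.6806 + 0.3511) = 0.4922
  Lq = P₀·a^2·ρ / (2!(1-ρ)²) = 0.49219 × 0.46325 × 0.34031 / (2 × 0.43519) = 0.08915
  Wq_B = Lq/λ = 0.089151/13.0 = 0.0068578
  W_B = Wq_B + 1/μ = 0.0068578 + 0.052356 = 0.05921

Since W_B = 0.05921 < W_A = 0.09434, Option B (multiple servers) has the shorter time in system.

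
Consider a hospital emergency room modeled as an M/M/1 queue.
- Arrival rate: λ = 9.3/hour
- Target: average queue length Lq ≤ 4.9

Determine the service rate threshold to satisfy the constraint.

For M/M/1: Lq = λ²/(μ(μ-λ))
Need Lq ≤ 4.9, i.e. μ(μ-λ) ≥ λ²/4.9
μ² - 9.3μ - 86.49/4.9 ≥ 0  →  μ² - 9.3μ - 17.65102 ≥ 0
Quadratic formula (positive root): μ = [λ + √(λ² + 4×17.65102)]/2
Discriminant: 86.49 + 4×17.65102 = 157.0941, √157.0941 = 12.5337
μ ≥ (9.3 + 12.5337)/2 = 10.9169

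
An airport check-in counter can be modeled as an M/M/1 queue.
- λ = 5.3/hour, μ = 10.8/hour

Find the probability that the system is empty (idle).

ρ = λ/μ = 5.3/10.8 = 0.4907
P(0) = 1 - ρ = 1 - 0.4907 = 0.5093
The server is idle 50.93% of the time.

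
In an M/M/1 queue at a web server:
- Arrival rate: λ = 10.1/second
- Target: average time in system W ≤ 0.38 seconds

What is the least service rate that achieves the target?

For M/M/1: W = 1/(μ-λ)
Need W ≤ 0.38, so 1/(μ-λ) ≤ 0.38
μ - λ ≥ 1/0.38 = 2.6316
μ ≥ 10.1 + 2.6316 = 12.7316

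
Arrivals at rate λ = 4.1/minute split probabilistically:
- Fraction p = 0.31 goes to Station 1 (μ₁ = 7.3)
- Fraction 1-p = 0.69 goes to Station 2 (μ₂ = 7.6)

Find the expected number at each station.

Effective rates: λ₁ = 4.1×0.31 = 1.271, λ₂ = 4.1×0.69 = 2.829
Station 1: ρ₁ = 1.271/7.3 = 0.1741, L₁ = ρ₁/(1-ρ₁) = 0.1741/(1-0.1741) = 0.2108
Station 2: ρ₂ = 2.829/7.6 = 0.37224, L₂ = ρ₂/(1-ρ₂) = 0.37224/(1-0.37224) = 0.5930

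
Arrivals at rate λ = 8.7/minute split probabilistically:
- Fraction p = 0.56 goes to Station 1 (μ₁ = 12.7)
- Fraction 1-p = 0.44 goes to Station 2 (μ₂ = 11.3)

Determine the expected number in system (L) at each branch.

Effective rates: λ₁ = 8.7×0.56 = 4.872, λ₂ = 8.7×0.44 = 3.828
Station 1: ρ₁ = 4.872/12.7 = 0.38362, L₁ = ρ₁/(1-ρ₁) = 0.38362/(1-0.38362) = 0.6224
Station 2: ρ₂ = 3.828/11.3 = 0.33876, L₂ = ρ₂/(1-ρ₂) = 0.33876/(1-0.33876) = 0.5123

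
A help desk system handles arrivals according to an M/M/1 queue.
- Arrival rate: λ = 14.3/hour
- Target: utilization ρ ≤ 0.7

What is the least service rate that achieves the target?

ρ = λ/μ, so μ = λ/ρ
μ ≥ 14.3/0.7 = 20.4286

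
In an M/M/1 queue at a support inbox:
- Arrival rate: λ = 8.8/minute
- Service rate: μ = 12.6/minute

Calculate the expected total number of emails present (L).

ρ = λ/μ = 8.8/12.6 = 0.6984
For M/M/1: L = λ/(μ-λ)
L = 8.8/(12.6-8.8) = 8.8/3.80
L = 2.3158 emails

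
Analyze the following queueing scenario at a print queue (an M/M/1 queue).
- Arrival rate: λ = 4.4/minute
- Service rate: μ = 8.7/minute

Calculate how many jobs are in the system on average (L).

ρ = λ/μ = 4.4/8.7 = 0.5057
For M/M/1: L = λ/(μ-λ)
L = 4.4/(8.7-4.4) = 4.4/4.30
L = 1.0233 jobs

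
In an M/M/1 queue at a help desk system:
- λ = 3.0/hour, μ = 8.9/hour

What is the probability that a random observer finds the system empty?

ρ = λ/μ = 3.0/8.9 = 0.3371
P(0) = 1 - ρ = 1 - 0.3371 = 0.6629
The server is idle 66.29% of the time.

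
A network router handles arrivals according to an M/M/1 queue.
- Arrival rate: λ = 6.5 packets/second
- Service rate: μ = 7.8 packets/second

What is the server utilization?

Server utilization: ρ = λ/μ
ρ = 6.5/7.8 = 0.8333
The server is busy 83.33% of the time.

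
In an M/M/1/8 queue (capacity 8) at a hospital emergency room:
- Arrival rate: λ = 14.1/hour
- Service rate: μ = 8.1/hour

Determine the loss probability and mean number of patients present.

ρ = λ/μ = 14.1/8.1 = 1.74074
P₀ = (1-ρ)/(1-ρ^(K+1)) = (1-1.74074)/(1-1.74074^9) = -0.7407/-145.7591 = 0.005082
P_K = P₀×ρ^K = 0.005082 × 1.74074^8 = 0.005082 × 84.3085 = 0.4285
Blocking probability P_8 = 0.4285 (42.85%)
L = ρ[1 - (K+1)ρ^K + Kρ^(K+1)] / [(1-ρ)(1-ρ^(K+1))]
L = 1.74074 × (1 - 9×84.3085 + 8×146.7591) / ((1 - 1.74074) × (1 - 146.7591)) = 6.7117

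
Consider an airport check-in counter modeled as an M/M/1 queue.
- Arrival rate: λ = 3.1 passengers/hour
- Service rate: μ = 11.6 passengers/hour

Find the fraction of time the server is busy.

Server utilization: ρ = λ/μ
ρ = 3.1/11.6 = 0.2672
The server is busy 26.72% of the time.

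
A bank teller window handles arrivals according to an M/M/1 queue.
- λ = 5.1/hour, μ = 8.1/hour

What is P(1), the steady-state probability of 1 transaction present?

ρ = λ/μ = 5.1/8.1 = 0.6296
P(n) = (1-ρ)ρⁿ
P(1) = (1-0.6296) × 0.6296^1
P(1) = 0.3704 × 0.6296
P(1) = 0.2332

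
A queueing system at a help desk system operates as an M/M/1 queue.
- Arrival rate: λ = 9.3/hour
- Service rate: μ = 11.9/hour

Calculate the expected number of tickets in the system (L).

ρ = λ/μ = 9.3/11.9 = 0.7815
For M/M/1: L = λ/(μ-λ)
L = 9.3/(11.9-9.3) = 9.3/2.60
L = 3.5769 tickets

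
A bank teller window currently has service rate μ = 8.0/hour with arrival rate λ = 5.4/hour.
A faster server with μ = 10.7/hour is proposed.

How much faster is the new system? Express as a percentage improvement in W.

System 1: ρ₁ = 5.4/8.0 = 0.6750, W₁ = 1/(8.0-5.4) = 0.3846
System 2: ρ₂ = 5.4/10.7 = 0.5047, W₂ = 1/(10.7-5.4) = 0.1887
Improvement: (W₁-W₂)/W₁ = (0.3846-0.1887)/0.3846 = 50.94%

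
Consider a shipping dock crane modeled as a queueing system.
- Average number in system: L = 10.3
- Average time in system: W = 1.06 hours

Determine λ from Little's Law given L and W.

Little's Law: L = λW, so λ = L/W
λ = 10.3/1.06 = 9.7170 containers/hour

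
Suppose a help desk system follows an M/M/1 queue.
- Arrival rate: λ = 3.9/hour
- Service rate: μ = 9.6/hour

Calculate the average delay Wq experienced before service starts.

First, compute utilization: ρ = λ/μ = 3.9/9.6 = 0.4062
For M/M/1: Wq = λ/(μ(μ-λ))
Wq = 3.9/(9.6 × (9.6-3.9))
Wq = 3.9/(9.6 × 5.70)
Wq = 0.07127 hours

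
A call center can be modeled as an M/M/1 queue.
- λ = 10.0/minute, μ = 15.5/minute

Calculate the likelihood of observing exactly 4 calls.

ρ = λ/μ = 10.0/15.5 = 0.6452
P(n) = (1-ρ)ρⁿ
P(4) = (1-0.6452) × 0.6452^4
P(4) = 0.35480 × 0.17329
P(4) = 0.06148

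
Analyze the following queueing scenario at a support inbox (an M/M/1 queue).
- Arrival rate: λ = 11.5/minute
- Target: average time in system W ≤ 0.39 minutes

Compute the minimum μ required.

For M/M/1: W = 1/(μ-λ)
Need W ≤ 0.39, so 1/(μ-λ) ≤ 0.39
μ - λ ≥ 1/0.39 = 2.5641
μ ≥ 11.5 + 2.5641 = 14.0641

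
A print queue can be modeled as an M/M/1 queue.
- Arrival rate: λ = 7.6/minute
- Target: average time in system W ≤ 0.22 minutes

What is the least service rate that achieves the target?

For M/M/1: W = 1/(μ-λ)
Need W ≤ 0.22, so 1/(μ-λ) ≤ 0.22
μ - λ ≥ 1/0.22 = 4.5455
μ ≥ 7.6 + 4.5455 = 12.1455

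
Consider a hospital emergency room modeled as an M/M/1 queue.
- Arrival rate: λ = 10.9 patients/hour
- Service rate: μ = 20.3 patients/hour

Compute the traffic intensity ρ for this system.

Server utilization: ρ = λ/μ
ρ = 10.9/20.3 = 0.5369
The server is busy 53.69% of the time.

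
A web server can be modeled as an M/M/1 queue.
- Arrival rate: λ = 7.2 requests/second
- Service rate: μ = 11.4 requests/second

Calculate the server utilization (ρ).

Server utilization: ρ = λ/μ
ρ = 7.2/11.4 = 0.6316
The server is busy 63.16% of the time.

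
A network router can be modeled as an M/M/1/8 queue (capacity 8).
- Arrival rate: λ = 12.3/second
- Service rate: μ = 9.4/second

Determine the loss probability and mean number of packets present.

ρ = λ/μ = 12.3/9.4 = 1.3085
P₀ = (1-ρ)/(1-ρ^(K+1)) = (1-1.3085)/(1-1.3085^9) = -0.3085/-10.2451 = 0.03011
P_K = P₀×ρ^K = 0.03011 × 1.3085^8 = 0.03011 × 8.5939 = 0.2588
Blocking probability P_8 = 0.2588 (25.88%)
L = ρ[1 - (K+1)ρ^K + Kρ^(K+1)] / [(1-ρ)(1-ρ^(K+1))]
L = 1.3085 × (1 - 9×8.59389 + 8×11.2451) / ((1 - 1.3085) × (1 - 11.2451)) = 5.6370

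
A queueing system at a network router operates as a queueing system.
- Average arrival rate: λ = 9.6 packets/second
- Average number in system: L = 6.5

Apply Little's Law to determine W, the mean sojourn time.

Little's Law: L = λW, so W = L/λ
W = 6.5/9.6 = 0.6771 seconds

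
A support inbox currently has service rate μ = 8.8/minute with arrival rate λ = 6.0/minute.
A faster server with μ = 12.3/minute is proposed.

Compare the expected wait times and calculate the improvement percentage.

System 1: ρ₁ = 6.0/8.8 = 0.6818, W₁ = 1/(8.8-6.0) = 0.3571
System 2: ρ₂ = 6.0/12.3 = 0.4878, W₂ = 1/(12.3-6.0) = 0.1587
Improvement: (W₁-W₂)/W₁ = (0.3571-0.1587)/0.3571 = 55.56%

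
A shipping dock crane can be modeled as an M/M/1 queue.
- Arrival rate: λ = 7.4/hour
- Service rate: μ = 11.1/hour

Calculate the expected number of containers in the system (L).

ρ = λ/μ = 7.4/11.1 = 0.6667
For M/M/1: L = λ/(μ-λ)
L = 7.4/(11.1-7.4) = 7.4/3.70
L = 2.0000 containers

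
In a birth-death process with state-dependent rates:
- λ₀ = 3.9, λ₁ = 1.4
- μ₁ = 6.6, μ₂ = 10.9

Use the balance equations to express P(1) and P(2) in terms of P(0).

Balance equations:
State 0: λ₀P₀ = μ₁P₁ → P₁ = (λ₀/μ₁)P₀ = (3.9/6.6)P₀ = 0.5909P₀
State 1: P₂ = (λ₀λ₁)/(μ₁μ₂)P₀ = (3.9×1.4)/(6.6×10.9)P₀ = 0.07590P₀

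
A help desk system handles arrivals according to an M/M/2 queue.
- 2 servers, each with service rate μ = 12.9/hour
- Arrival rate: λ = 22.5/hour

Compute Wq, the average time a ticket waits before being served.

Traffic intensity: ρ = λ/(cμ) = 22.5/(2×12.9) = 0.8721
Since ρ = 0.8721 < 1, system is stable.
Offered load a = λ/μ = cρ = 22.5/12.9 = 1.7442
P₀ = [ Σₙ₌₀^1 aⁿ/n! + a^2/(2!(1-ρ)) ]⁻¹
Σ = a^0/0! + a^1/1! = 1.0000 + 1.7442 = 2.7442
a^2/(2!(1-ρ)) = 3.04218/(2 × 0.127907) = 11.8922
P₀ = 1/(2.7442 + 11.8922) = 0.06832
Lq = P₀·a^2·ρ / (2!(1-ρ)²) = 0.0683230 × 3.04218 × 0.872093 / (2 × 0.0163602) = 5.5398
Wq = Lq/λ = 5.5398/22.5 = 0.2462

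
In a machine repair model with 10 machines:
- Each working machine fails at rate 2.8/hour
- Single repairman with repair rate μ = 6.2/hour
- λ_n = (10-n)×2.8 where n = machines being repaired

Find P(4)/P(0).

P(4)/P(0) = ∏_{i=0}^{4-1} λ_i/μ_{i+1}
= (10-0)×2.8/6.2 × (10-1)×2.8/6.2 × (10-2)×2.8/6.2 × (10-3)×2.8/6.2
= 209.6505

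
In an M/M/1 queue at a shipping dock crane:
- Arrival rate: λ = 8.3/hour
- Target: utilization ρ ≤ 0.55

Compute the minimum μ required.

ρ = λ/μ, so μ = λ/ρ
μ ≥ 8.3/0.55 = 15.0909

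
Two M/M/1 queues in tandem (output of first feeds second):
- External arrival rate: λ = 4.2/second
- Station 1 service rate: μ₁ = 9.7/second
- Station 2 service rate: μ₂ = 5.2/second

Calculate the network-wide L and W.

By Jackson's theorem, each station behaves as independent M/M/1.
Station 1: ρ₁ = 4.2/9.7 = 0.4330, L₁ = ρ₁/(1-ρ₁) = λ/(μ₁-λ) = 4.2/5.50 = 0.7636
Station 2: ρ₂ = 4.2/5.2 = 0.8077, L₂ = ρ₂/(1-ρ₂) = λ/(μ₂-λ) = 4.2/1.00 = 4.2000
Total: L = L₁ + L₂ = 0.7636 + 4.2000 = 4.9636
W = L/λ = 4.9636/4.2 = 1.1818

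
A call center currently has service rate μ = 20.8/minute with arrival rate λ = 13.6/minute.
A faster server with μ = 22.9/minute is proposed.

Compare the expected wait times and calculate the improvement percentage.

System 1: ρ₁ = 13.6/20.8 = 0.6538, W₁ = 1/(20.8-13.6) = 0.13889
System 2: ρ₂ = 13.6/22.9 = 0.5939, W₂ = 1/(22.9-13.6) = 0.10753
Improvement: (W₁-W₂)/W₁ = (0.13889-0.10753)/0.13889 = 22.58%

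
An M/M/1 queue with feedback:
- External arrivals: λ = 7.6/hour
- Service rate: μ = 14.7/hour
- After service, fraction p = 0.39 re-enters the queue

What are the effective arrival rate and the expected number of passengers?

Effective arrival rate: λ_eff = λ/(1-p) = 7.6/(1-0.39) = 7.6/0.61 = 12.45902
ρ = λ_eff/μ = 12.45902/14.7 = 0.847552
L = ρ/(1-ρ) = 0.847552/(1-0.847552) = 5.5596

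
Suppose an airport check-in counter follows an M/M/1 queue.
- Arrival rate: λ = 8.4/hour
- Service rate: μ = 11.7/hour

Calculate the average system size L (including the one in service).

ρ = λ/μ = 8.4/11.7 = 0.7179
For M/M/1: L = λ/(μ-λ)
L = 8.4/(11.7-8.4) = 8.4/3.30
L = 2.5455 passengers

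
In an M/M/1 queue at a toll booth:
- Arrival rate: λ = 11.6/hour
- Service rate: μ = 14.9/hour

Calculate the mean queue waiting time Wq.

First, compute utilization: ρ = λ/μ = 11.6/14.9 = 0.7785
For M/M/1: Wq = λ/(μ(μ-λ))
Wq = 11.6/(14.9 × (14.9-11.6))
Wq = 11.6/(14.9 × 3.30)
Wq = 0.2359 hours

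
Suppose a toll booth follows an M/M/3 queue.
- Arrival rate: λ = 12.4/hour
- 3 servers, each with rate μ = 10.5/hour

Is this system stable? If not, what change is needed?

Stability requires ρ = λ/(cμ) < 1
ρ = 12.4/(3 × 10.5) = 12.4/31.50 = 0.3937
Since 0.3937 < 1, the system is STABLE.
The servers are busy 39.37% of the time.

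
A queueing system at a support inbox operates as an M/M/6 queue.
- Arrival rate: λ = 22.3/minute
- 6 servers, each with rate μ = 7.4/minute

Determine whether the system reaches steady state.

Stability requires ρ = λ/(cμ) < 1
ρ = 22.3/(6 × 7.4) = 22.3/44.40 = 0.5023
Since 0.5023 < 1, the system is STABLE.
The servers are busy 50.23% of the time.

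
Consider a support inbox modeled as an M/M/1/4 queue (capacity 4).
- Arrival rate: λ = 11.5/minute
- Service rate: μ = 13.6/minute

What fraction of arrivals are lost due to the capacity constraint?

ρ = λ/μ = 11.5/13.6 = 0.8456
P₀ = (1-ρ)/(1-ρ^(K+1)) = (1-0.8456)/(1-0.8456^5) = 0.1544/0.5677 = 0.2720
P_K = P₀×ρ^K = 0.2720 × 0.8456^4 = 0.2720 × 0.5113 = 0.1391
Blocking probability = 13.91%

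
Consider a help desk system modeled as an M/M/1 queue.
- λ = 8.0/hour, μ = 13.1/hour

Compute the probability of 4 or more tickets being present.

ρ = λ/μ = 8.0/13.1 = 0.6107
P(N ≥ n) = ρⁿ
P(N ≥ 4) = 0.6107^4
P(N ≥ 4) = 0.1391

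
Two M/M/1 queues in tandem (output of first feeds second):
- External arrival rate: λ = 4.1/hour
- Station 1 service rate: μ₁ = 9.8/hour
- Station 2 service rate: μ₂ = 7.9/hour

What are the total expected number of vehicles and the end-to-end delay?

By Jackson's theorem, each station behaves as independent M/M/1.
Station 1: ρ₁ = 4.1/9.8 = 0.4184, L₁ = ρ₁/(1-ρ₁) = λ/(μ₁-λ) = 4.1/5.70 = 0.7193
Station 2: ρ₂ = 4.1/7.9 = 0.5190, L₂ = ρ₂/(1-ρ₂) = λ/(μ₂-λ) = 4.1/3.80 = 1.0789
Total: L = L₁ + L₂ = 0.7193 + 1.0789 = 1.7982
W = L/λ = 1.7982/4.1 = 0.4386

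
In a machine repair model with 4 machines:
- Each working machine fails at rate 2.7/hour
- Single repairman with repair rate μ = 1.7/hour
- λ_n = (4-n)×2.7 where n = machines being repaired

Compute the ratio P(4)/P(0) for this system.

P(4)/P(0) = ∏_{i=0}^{4-1} λ_i/μ_{i+1}
= (4-0)×2.7/1.7 × (4-1)×2.7/1.7 × (4-2)×2.7/1.7 × (4-3)×2.7/1.7
= 152.7111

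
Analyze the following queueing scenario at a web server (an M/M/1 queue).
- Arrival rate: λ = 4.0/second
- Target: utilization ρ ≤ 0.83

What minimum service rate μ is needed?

ρ = λ/μ, so μ = λ/ρ
μ ≥ 4.0/0.83 = 4.8193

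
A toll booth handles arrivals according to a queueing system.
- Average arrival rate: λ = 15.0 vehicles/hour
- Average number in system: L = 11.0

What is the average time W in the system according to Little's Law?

Little's Law: L = λW, so W = L/λ
W = 11.0/15.0 = 0.7333 hours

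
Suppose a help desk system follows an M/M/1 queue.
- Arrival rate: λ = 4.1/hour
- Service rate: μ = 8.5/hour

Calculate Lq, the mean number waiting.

ρ = λ/μ = 4.1/8.5 = 0.4824
For M/M/1: Lq = λ²/(μ(μ-λ))
Lq = 16.81/(8.5 × 4.40)
Lq = 0.4495 tickets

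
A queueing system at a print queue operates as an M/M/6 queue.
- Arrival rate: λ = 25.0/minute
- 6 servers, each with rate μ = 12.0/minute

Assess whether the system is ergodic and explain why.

Stability requires ρ = λ/(cμ) < 1
ρ = 25.0/(6 × 12.0) = 25.0/72.00 = 0.3472
Since 0.3472 < 1, the system is STABLE.
The servers are busy 34.72% of the time.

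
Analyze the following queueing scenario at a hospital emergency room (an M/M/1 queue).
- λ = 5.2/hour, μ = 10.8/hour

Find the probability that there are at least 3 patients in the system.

ρ = λ/μ = 5.2/10.8 = 0.4815
P(N ≥ n) = ρⁿ
P(N ≥ 3) = 0.4815^3
P(N ≥ 3) = 0.1116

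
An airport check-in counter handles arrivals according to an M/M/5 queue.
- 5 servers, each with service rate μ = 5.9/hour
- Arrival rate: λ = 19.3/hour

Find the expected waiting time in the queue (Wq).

Traffic intensity: ρ = λ/(cμ) = 19.3/(5×5.9) = 0.6542
Since ρ = 0.6542 < 1, system is stable.
Offered load a = λ/μ = cρ = 19.3/5.9 = 3.2712
P₀ = [ Σₙ₌₀^4 aⁿ/n! + a^5/(5!(1-ρ)) ]⁻¹
Σ = a^0/0! + a^1/1! + a^2/2! + a^3/3! + a^4/4! = 1.0000 + 3.2712 + 5.3503 + 5.8340 + 4.7710 = 20.2265
a^5/(5!(1-ρ)) = 374.5644/(120 × 0.345763) = 9.0275
P₀ = 1/(20.2265 + 9.0275) = 0.03418
Lq = P₀·a^5·ρ / (5!(1-ρ)²) = 0.034183 × 374.5644 × 0.65424 / (120 × 0.11955) = 0.5839
Wq = Lq/λ = 0.5839/19.3 = 0.03025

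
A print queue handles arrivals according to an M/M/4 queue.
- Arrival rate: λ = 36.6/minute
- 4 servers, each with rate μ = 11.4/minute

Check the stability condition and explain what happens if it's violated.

Stability requires ρ = λ/(cμ) < 1
ρ = 36.6/(4 × 11.4) = 36.6/45.60 = 0.8026
Since 0.8026 < 1, the system is STABLE.
The servers are busy 80.26% of the time.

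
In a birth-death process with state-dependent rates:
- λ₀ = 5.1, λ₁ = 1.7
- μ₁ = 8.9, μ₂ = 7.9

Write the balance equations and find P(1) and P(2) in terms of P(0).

Balance equations:
State 0: λ₀P₀ = μ₁P₁ → P₁ = (λ₀/μ₁)P₀ = (5.1/8.9)P₀ = 0.5730P₀
State 1: P₂ = (λ₀λ₁)/(μ₁μ₂)P₀ = (5.1×1.7)/(8.9×7.9)P₀ = 0.1233P₀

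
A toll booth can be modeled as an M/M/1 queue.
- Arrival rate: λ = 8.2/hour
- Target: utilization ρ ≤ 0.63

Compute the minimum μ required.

ρ = λ/μ, so μ = λ/ρ
μ ≥ 8.2/0.63 = 13.0159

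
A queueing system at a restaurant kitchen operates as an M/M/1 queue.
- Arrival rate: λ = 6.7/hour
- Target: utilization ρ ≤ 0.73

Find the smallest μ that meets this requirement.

ρ = λ/μ, so μ = λ/ρ
μ ≥ 6.7/0.73 = 9.1781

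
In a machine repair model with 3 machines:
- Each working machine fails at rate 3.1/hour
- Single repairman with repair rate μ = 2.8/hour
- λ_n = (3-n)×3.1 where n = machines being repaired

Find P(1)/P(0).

P(1)/P(0) = ∏_{i=0}^{1-1} λ_i/μ_{i+1}
= (3-0)×3.1/2.8
= 3.3214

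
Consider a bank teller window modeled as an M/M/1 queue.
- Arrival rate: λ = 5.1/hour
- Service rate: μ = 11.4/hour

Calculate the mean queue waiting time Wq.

First, compute utilization: ρ = λ/μ = 5.1/11.4 = 0.4474
For M/M/1: Wq = λ/(μ(μ-λ))
Wq = 5.1/(11.4 × (11.4-5.1))
Wq = 5.1/(11.4 × 6.30)
Wq = 0.07101 hours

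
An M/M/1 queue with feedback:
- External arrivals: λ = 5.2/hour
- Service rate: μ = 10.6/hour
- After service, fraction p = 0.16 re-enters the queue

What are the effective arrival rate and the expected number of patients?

Effective arrival rate: λ_eff = λ/(1-p) = 5.2/(1-0.16) = 5.2/0.84 = 6.1905
ρ = λ_eff/μ = 6.1905/10.6 = 0.58401
L = ρ/(1-ρ) = 0.58401/(1-0.58401) = 1.4039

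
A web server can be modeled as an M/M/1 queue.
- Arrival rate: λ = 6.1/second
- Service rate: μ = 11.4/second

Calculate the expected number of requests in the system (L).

ρ = λ/μ = 6.1/11.4 = 0.5351
For M/M/1: L = λ/(μ-λ)
L = 6.1/(11.4-6.1) = 6.1/5.30
L = 1.1509 requests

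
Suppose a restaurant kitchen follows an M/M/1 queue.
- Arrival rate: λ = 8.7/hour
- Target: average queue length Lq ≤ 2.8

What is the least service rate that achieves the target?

For M/M/1: Lq = λ²/(μ(μ-λ))
Need Lq ≤ 2.8, i.e. μ(μ-λ) ≥ λ²/2.8
μ² - 8.7μ - 75.69/2.8 ≥ 0  →  μ² - 8.7μ - 27.03214 ≥ 0
Quadratic formula (positive root): μ = [λ + √(λ² + 4×27.03214)]/2
Discriminant: 75.69 + 4×27.03214 = 183.8186, √183.8186 = 13.5580
μ ≥ (8.7 + 13.5580)/2 = 11.1290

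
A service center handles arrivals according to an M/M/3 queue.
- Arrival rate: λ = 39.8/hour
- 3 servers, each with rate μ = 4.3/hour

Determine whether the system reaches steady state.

Stability requires ρ = λ/(cμ) < 1
ρ = 39.8/(3 × 4.3) = 39.8/12.90 = 3.0853
Since 3.0853 ≥ 1, the system is UNSTABLE.
Need c > λ/μ = 39.8/4.3 = 9.26.
Minimum servers needed: c = 10.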